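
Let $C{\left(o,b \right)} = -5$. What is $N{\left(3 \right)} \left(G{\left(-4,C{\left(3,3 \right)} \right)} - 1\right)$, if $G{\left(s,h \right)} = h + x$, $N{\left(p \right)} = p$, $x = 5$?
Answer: $-3$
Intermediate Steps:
$G{\left(s,h \right)} = 5 + h$ ($G{\left(s,h \right)} = h + 5 = 5 + h$)
$N{\left(3 \right)} \left(G{\left(-4,C{\left(3,3 \right)} \right)} - 1\right) = 3 \left(\left(5 - 5\right) - 1\right) = 3 \left(0 - 1\right) = 3 \left(-1\right) = -3$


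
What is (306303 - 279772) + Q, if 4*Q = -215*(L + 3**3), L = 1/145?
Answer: 727302/29 ≈ 25079.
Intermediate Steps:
L = 1/145 ≈ 0.0068966
Q = -42097/29 (Q = (-215*(1/145 + 3**3))/4 = (-215*(1/145 + 27))/4 = (-215*3916/145)/4 = (1/4)*(-168388/29) = -42097/29 ≈ -1451.6)
(306303 - 279772) + Q = (306303 - 279772) - 42097/29 = 26531 - 42097/29 = 727302/29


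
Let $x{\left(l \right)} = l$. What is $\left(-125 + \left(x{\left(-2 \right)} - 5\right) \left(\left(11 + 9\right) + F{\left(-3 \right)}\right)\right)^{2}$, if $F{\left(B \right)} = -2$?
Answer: $63001$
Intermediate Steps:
$\left(-125 + \left(x{\left(-2 \right)} - 5\right) \left(\left(11 + 9\right) + F{\left(-3 \right)}\right)\right)^{2} = \left(-125 + \left(-2 - 5\right) \left(\left(11 + 9\right) - 2\right)\right)^{2} = \left(-125 - 7 \left(20 - 2\right)\right)^{2} = \left(-125 - 126\right)^{2} = \left(-251\right)^{2} = 63001$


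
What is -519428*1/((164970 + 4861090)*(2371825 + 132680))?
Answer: -9989/242072930775 ≈ -4.1264e-8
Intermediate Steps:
-519428*1/((164970 + 4861090)*(2371825 + 132680)) = -519428/(5026060*2504505) = -519428/12587792400300 = -519428*1/12587792400300 = -9989/242072930775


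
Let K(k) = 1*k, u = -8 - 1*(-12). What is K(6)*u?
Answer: 24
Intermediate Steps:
u = 4 (u = -8 + 12 = 4)
K(k) = k
K(6)*u = 6*4 = 24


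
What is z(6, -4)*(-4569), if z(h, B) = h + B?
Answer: -9138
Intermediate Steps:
z(h, B) = B + h
z(6, -4)*(-4569) = (-4 + 6)*(-4569) = 2*(-4569) = -9138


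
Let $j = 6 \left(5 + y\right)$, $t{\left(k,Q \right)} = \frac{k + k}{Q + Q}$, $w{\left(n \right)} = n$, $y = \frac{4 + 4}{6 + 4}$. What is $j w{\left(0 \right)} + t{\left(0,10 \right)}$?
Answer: $0$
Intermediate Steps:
$y = \frac{4}{5}$ ($y = \frac{8}{10} = 8 \cdot \frac{1}{10} = \frac{4}{5} \approx 0.8$)
$t{\left(k,Q \right)} = \frac{k}{Q}$ ($t{\left(k,Q \right)} = \frac{2 k}{2 Q} = 2 k \frac{1}{2 Q} = \frac{k}{Q}$)
$j = \frac{174}{5}$ ($j = 6 \left(5 + \frac{4}{5}\right) = 6 \cdot \frac{29}{5} = \frac{174}{5} \approx 34.8$)
$j w{\left(0 \right)} + t{\left(0,10 \right)} = \frac{174}{5} \cdot 0 + \frac{0}{10} = 0 + 0 \cdot \frac{1}{10} = 0 + 0 = 0$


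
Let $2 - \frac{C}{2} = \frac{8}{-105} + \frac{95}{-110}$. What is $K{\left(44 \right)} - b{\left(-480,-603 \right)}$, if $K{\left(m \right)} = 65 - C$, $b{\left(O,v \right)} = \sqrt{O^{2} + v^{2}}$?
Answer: $\frac{68284}{1155} - 3 \sqrt{66001} \approx -711.6$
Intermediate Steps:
$C = \frac{6791}{1155}$ ($C = 4 - 2 \left(\frac{8}{-105} + \frac{95}{-110}\right) = 4 - 2 \left(8 \left(- \frac{1}{105}\right) + 95 \left(- \frac{1}{110}\right)\right) = 4 - 2 \left(- \frac{8}{105} - \frac{19}{22}\right) = 4 - - \frac{2171}{1155} = 4 + \frac{2171}{1155} = \frac{6791}{1155} \approx 5.8797$)
$K{\left(m \right)} = \frac{68284}{1155}$ ($K{\left(m \right)} = 65 - \frac{6791}{1155} = \frac{68284}{1155}$)
$K{\left(44 \right)} - b{\left(-480,-603 \right)} = \frac{68284}{1155} - \sqrt{\left(-480\right)^{2} + \left(-603\right)^{2}} = \frac{68284}{1155} - \sqrt{230400 + 363609} = \frac{68284}{1155} - \sqrt{594009} = \frac{68284}{1155} - 3 \sqrt{66001}$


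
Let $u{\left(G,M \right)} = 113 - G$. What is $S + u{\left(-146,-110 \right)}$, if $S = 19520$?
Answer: $19779$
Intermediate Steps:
$S + u{\left(-146,-110 \right)} = 19520 + \left(113 - -146\right) = 19520 + \left(113 + 146\right) = 19520 + 259 = 19779$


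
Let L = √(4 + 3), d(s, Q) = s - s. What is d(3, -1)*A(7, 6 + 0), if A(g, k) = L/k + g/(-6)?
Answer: 0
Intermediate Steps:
d(s, Q) = 0
L = √7 ≈ 2.6458
A(g, k) = -g/6 + √7/k (A(g, k) = √7/k + g/(-6) = √7/k + g*(-⅙) = √7/k - g/6 = -g/6 + √7/k)
d(3, -1)*A(7, 6 + 0) = 0*(-⅙*7 + √7/(6 + 0)) = 0*(-7/6 + √7/6) = 0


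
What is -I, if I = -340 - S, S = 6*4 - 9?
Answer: 355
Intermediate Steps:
S = 15 (S = 24 - 9 = 15)
I = -355 (I = -340 - 1*15 = -340 - 15 = -355)
-I = -1*(-355) = 355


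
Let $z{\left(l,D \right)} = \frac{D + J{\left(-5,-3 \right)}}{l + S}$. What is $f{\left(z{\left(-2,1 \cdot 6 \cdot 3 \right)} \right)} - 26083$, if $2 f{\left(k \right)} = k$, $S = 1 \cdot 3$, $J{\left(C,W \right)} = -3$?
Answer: $- \frac{52151}{2} \approx -26076.0$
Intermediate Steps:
$S = 3$
$z{\left(l,D \right)} = \frac{-3 + D}{3 + l}$ ($z{\left(l,D \right)} = \frac{D - 3}{l + 3} = \frac{-3 + D}{3 + l}$)
$f{\left(k \right)} = \frac{k}{2}$
$f{\left(z{\left(-2,1 \cdot 6 \cdot 3 \right)} \right)} - 26083 = \frac{\frac{1}{3 - 2} \left(-3 + 1 \cdot 6 \cdot 3\right)}{2} - 26083 = \frac{1^{-1} \left(-3 + 6 \cdot 3\right)}{2} - 26083 = \frac{1 \left(-3 + 18\right)}{2} - 26083 = \frac{1 \cdot 15}{2} - 26083 = \frac{1}{2} \cdot 15 - 26083 = \frac{15}{2} - 26083 = - \frac{52151}{2}$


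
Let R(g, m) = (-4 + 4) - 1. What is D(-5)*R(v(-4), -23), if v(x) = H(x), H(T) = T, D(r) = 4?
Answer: -4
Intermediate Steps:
v(x) = x
R(g, m) = -1 (R(g, m) = 0 - 1 = -1)
D(-5)*R(v(-4), -23) = 4*(-1) = -4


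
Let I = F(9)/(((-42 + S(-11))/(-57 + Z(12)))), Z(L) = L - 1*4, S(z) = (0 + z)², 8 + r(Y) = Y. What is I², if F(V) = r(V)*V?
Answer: 194481/6241 ≈ 31.162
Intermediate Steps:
r(Y) = -8 + Y
S(z) = z²
Z(L) = -4 + L (Z(L) = L - 4 = -4 + L)
F(V) = V*(-8 + V) (F(V) = (-8 + V)*V = V*(-8 + V))
I = -441/79 (I = (9*(-8 + 9))/(((-42 + (-11)²)/(-57 + (-4 + 12)))) = (9*1)/(((-42 + 121)/(-57 + 8))) = 9/((79/(-49))) = 9/((79*(-1/49))) = 9/(-79/49) = 9*(-49/79) = -441/79 ≈ -5.5823)
I² = (-441/79)² = 194481/6241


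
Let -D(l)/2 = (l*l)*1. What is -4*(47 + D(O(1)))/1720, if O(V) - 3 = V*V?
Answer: -3/86 ≈ -0.034884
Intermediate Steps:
O(V) = 3 + V**2 (O(V) = 3 + V*V = 3 + V**2)
D(l) = -2*l**2 (D(l) = -2*l*l = -2*l**2)
-4*(47 + D(O(1)))/1720 = -4*(47 - 2*(3 + 1**2)**2)/1720 = -4*(47 - 2*(3 + 1)**2)*(1/1720) = -4*(47 - 2*4**2)*(1/1720) = -4*(47 - 2*16)*(1/1720) = -4*(47 - 32)*(1/1720) = -4*15*(1/1720) = -60*1/1720 = -3/86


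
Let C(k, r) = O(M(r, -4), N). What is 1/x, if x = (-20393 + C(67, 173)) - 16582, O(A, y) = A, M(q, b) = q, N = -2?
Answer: -1/36802 ≈ -2.7172e-5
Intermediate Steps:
C(k, r) = r
x = -36802 (x = (-20393 + 173) - 16582 = -20220 - 16582 = -36802)
1/x = 1/(-36802) = -1/36802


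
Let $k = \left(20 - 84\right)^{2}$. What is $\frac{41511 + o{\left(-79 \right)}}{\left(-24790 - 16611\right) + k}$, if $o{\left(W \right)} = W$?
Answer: $- \frac{41432}{37305} \approx -1.1106$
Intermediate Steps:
$k = 4096$ ($k = \left(-64\right)^{2} = 4096$)
$\frac{41511 + o{\left(-79 \right)}}{\left(-24790 - 16611\right) + k} = \frac{41511 - 79}{\left(-24790 - 16611\right) + 4096} = \frac{41432}{\left(-24790 - 16611\right) + 4096} = \frac{41432}{-41401 + 4096} = \frac{41432}{-37305} = 41432 \left(- \frac{1}{37305}\right) = - \frac{41432}{37305}$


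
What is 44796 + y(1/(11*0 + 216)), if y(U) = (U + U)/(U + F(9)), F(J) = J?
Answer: 87128222/1945 ≈ 44796.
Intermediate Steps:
y(U) = 2*U/(9 + U) (y(U) = (U + U)/(U + 9) = (2*U)/(9 + U) = 2*U/(9 + U))
44796 + y(1/(11*0 + 216)) = 44796 + 2/((11*0 + 216)*(9 + 1/(11*0 + 216))) = 44796 + 2/((0 + 216)*(9 + 1/(0 + 216))) = 44796 + 2/(216*(9 + 1/216)) = 44796 + 2*(1/216)/(9 + 1/216) = 44796 + 2*(1/216)/(1945/216) = 44796 + 2*(1/216)*(216/1945) = 44796 + 2/1945 = 87128222/1945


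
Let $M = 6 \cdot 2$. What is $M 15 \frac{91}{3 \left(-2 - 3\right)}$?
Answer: $-1092$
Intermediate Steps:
$M = 12$
$M 15 \frac{91}{3 \left(-2 - 3\right)} = 12 \cdot 15 \frac{91}{3 \left(-2 - 3\right)} = 180 \frac{91}{3 \left(-5\right)} = 180 \frac{91}{-15} = 180 \cdot 91 \left(- \frac{1}{15}\right) = 180 \left(- \frac{91}{15}\right) = -1092$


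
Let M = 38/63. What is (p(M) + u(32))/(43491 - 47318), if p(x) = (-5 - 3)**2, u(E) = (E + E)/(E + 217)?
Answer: -16000/952923 ≈ -0.016790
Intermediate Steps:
M = 38/63 (M = 38*(1/63) = 38/63 ≈ 0.60317)
u(E) = 2*E/(217 + E) (u(E) = (2*E)/(217 + E) = 2*E/(217 + E))
p(x) = 64 (p(x) = (-8)**2 = 64)
(p(M) + u(32))/(43491 - 47318) = (64 + 2*32/(217 + 32))/(43491 - 47318) = (64 + 2*32/249)/(-3827) = (64 + 2*32*(1/249))*(-1/3827) = (64 + 64/249)*(-1/3827) = (16000/249)*(-1/3827) = -16000/952923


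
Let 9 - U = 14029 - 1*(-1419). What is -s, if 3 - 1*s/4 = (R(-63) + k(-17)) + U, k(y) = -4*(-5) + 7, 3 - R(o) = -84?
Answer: -61312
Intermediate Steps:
R(o) = 87 (R(o) = 3 - 1*(-84) = 3 + 84 = 87)
k(y) = 27 (k(y) = 20 + 7 = 27)
U = -15439 (U = 9 - (14029 - 1*(-1419)) = 9 - (14029 + 1419) = 9 - 1*15448 = 9 - 15448 = -15439)
s = 61312 (s = 12 - 4*((87 + 27) - 15439) = 12 - 4*(114 - 15439) = 12 - 4*(-15325) = 12 + 61300 = 61312)
-s = -1*61312 = -61312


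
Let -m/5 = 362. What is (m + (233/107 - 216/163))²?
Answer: 995613454475649/304188481 ≈ 3.2730e+6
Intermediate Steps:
m = -1810 (m = -5*362 = -1810)
(m + (233/107 - 216/163))² = (-1810 + (233/107 - 216/163))² = (-1810 + 14867/17441)² = (-31553343/17441)² = 995613454475649/304188481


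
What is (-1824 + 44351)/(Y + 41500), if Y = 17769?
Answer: 42527/59269 ≈ 0.71753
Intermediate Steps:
(-1824 + 44351)/(Y + 41500) = (-1824 + 44351)/(17769 + 41500) = 42527/59269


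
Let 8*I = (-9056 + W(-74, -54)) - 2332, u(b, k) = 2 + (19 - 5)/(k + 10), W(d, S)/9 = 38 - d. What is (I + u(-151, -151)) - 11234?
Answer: -3533347/282 ≈ -12530.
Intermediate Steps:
W(d, S) = 342 - 9*d (W(d, S) = 9*(38 - d) = 342 - 9*d)
u(b, k) = 2 + 14/(10 + k)
I = -2595/2 (I = ((-9056 + (342 - 9*(-74))) - 2332)/8 = ((-9056 + (342 + 666)) - 2332)/8 = ((-9056 + 1008) - 2332)/8 = (-8048 - 2332)/8 = (1/8)*(-10380) = -2595/2 ≈ -1297.5)
(I + u(-151, -151)) - 11234 = (-2595/2 + 2*(17 - 151)/(10 - 151)) - 11234 = (-2595/2 + 2*(-134)/(-141)) - 11234 = (-2595/2 + 2*(-1/141)*(-134)) - 11234 = (-2595/2 + 268/141) - 11234 = -365359/282 - 11234 = -3533347/282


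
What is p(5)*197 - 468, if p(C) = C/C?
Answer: -271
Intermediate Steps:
p(C) = 1
p(5)*197 - 468 = 1*197 - 468 = 197 - 468 = -271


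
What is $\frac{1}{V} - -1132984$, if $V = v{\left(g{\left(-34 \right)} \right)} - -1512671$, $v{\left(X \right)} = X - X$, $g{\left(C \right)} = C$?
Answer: $\frac{1713832040265}{1512671} \approx 1.133 \cdot 10^{6}$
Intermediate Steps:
$v{\left(X \right)} = 0$
$V = 1512671$ ($V = 0 - -1512671 = 0 + 1512671 = 1512671$)
$\frac{1}{V} - -1132984 = \frac{1}{1512671} - -1132984 = \frac{1}{1512671} + 1132984 = \frac{1713832040265}{1512671}$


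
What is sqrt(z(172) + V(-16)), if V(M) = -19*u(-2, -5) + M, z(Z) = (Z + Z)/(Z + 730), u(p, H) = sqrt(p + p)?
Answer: sqrt(-3176844 - 7729238*I)/451 ≈ 3.5683 - 5.3246*I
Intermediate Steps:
u(p, H) = sqrt(2)*sqrt(p) (u(p, H) = sqrt(2*p) = sqrt(2)*sqrt(p))
z(Z) = 2*Z/(730 + Z) (z(Z) = (2*Z)/(730 + Z) = 2*Z/(730 + Z))
V(M) = M - 38*I (V(M) = -19*sqrt(2)*sqrt(-2) + M = -19*sqrt(2)*I*sqrt(2) + M = -38*I + M = M - 38*I)
sqrt(z(172) + V(-16)) = sqrt(2*172/(730 + 172) + (-16 - 38*I)) = sqrt(2*172/902 + (-16 - 38*I)) = sqrt(2*172*(1/902) + (-16 - 38*I)) = sqrt(172/451 + (-16 - 38*I)) = sqrt(-7044/451 - 38*I)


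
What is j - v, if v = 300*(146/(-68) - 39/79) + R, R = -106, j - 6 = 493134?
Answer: 663493328/1343 ≈ 4.9404e+5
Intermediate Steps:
j = 493140 (j = 6 + 493134 = 493140)
v = -1206308/1343 (v = 300*(146/(-68) - 39/79) - 106 = 300*(146*(-1/68) - 39*1/79) - 106 = 300*(-73/34 - 39/79) - 106 = 300*(-7093/2686) - 106 = -1063950/1343 - 106 = -1206308/1343 ≈ -898.22)
j - v = 493140 - 1*(-1206308/1343) = 493140 + 1206308/1343 = 663493328/1343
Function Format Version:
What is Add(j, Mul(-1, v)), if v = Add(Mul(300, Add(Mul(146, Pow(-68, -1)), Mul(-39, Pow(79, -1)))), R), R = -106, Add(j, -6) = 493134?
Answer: Rational(663493328, 1343) ≈ 4.9404e+5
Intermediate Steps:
j = 493140 (j = Add(6, 493134) = 493140)
v = Rational(-1206308, 1343) (v = Add(Mul(300, Add(Mul(146, Pow(-68, -1)), Mul(-39, Pow(79, -1)))), -106) = Add(Mul(300, Add(Mul(146, Rational(-1, 68)), Mul(-39, Rational(1, 79)))), -106) = Add(Mul(300, Add(Rational(-73, 34), Rational(-39, 79))), -106) = Add(Mul(300, Rational(-7093, 2686)), -106) = Add(Rational(-1063950, 1343), -106) = Rational(-1206308, 1343) ≈ -898.22)
Add(j, Mul(-1, v)) = Add(493140, Mul(-1, Rational(-1206308, 1343))) = Add(493140, Rational(1206308, 1343)) = Rational(663493328, 1343)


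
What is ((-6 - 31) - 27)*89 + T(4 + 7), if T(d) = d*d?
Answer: -5575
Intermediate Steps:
T(d) = d²
((-6 - 31) - 27)*89 + T(4 + 7) = ((-6 - 31) - 27)*89 + (4 + 7)² = (-37 - 27)*89 + 11² = -64*89 + 121 = -5696 + 121 = -5575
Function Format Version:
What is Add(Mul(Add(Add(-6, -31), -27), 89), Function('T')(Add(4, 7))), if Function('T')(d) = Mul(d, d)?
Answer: -5575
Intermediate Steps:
Function('T')(d) = Pow(d, 2)
Add(Mul(Add(Add(-6, -31), -27), 89), Function('T')(Add(4, 7))) = Add(Mul(Add(Add(-6, -31), -27), 89), Pow(Add(4, 7), 2)) = Add(Mul(Add(-37, -27), 89), Pow(11, 2)) = Add(Mul(-64, 89), 121) = Add(-5696, 121) = -5575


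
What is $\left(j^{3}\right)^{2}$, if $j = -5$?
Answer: $15625$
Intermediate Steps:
$\left(j^{3}\right)^{2} = \left(\left(-5\right)^{3}\right)^{2} = \left(-125\right)^{2} = 15625$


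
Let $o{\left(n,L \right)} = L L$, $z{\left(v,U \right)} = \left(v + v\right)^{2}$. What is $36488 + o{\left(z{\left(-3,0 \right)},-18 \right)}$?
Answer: $36812$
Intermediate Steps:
$z{\left(v,U \right)} = 4 v^{2}$ ($z{\left(v,U \right)} = \left(2 v\right)^{2} = 4 v^{2}$)
$o{\left(n,L \right)} = L^{2}$
$36488 + o{\left(z{\left(-3,0 \right)},-18 \right)} = 36488 + \left(-18\right)^{2} = 36488 + 324 = 36812$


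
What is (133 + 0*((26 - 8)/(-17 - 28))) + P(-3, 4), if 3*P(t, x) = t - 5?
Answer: 391/3 ≈ 130.33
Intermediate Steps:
P(t, x) = -5/3 + t/3 (P(t, x) = (t - 5)/3 = (-5 + t)/3 = -5/3 + t/3)
(133 + 0*((26 - 8)/(-17 - 28))) + P(-3, 4) = (133 + 0*((26 - 8)/(-17 - 28))) + (-5/3 + (⅓)*(-3)) = (133 + 0*(18/(-45))) + (-5/3 - 1) = (133 + 0*(18*(-1/45))) - 8/3 = (133 + 0*(-⅖)) - 8/3 = (133 + 0) - 8/3 = 133 - 8/3 = 391/3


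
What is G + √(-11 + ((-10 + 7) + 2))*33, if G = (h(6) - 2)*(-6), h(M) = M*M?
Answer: -204 + 66*I*√3 ≈ -204.0 + 114.32*I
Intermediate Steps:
h(M) = M²
G = -204 (G = (6² - 2)*(-6) = (36 - 2)*(-6) = 34*(-6) = -204)
G + √(-11 + ((-10 + 7) + 2))*33 = -204 + √(-11 + ((-10 + 7) + 2))*33 = -204 + √(-11 + (-3 + 2))*33 = -204 + √(-11 - 1)*33 = -204 + √(-12)*33 = -204 + (2*I*√3)*33 = -204 + 66*I*√3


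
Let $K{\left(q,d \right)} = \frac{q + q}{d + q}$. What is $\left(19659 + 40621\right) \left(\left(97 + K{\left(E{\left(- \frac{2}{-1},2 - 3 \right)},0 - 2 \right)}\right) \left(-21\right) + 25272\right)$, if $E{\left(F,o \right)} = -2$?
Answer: $1399339920$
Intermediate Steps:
$K{\left(q,d \right)} = \frac{2 q}{d + q}$
$\left(19659 + 40621\right) \left(\left(97 + K{\left(E{\left(- \frac{2}{-1},2 - 3 \right)},0 - 2 \right)}\right) \left(-21\right) + 25272\right) = \left(19659 + 40621\right) \left(\left(97 + 2 \left(-2\right) \frac{1}{\left(0 - 2\right) - 2}\right) \left(-21\right) + 25272\right) = 60280 \left(\left(97 + 2 \left(-2\right) \frac{1}{\left(0 - 2\right) - 2}\right) \left(-21\right) + 25272\right) = 60280 \left(\left(97 + 2 \left(-2\right) \frac{1}{-2 - 2}\right) \left(-21\right) + 25272\right) = 60280 \left(\left(97 + 2 \left(-2\right) \frac{1}{-4}\right) \left(-21\right) + 25272\right) = 60280 \left(\left(97 + 2 \left(-2\right) \left(- \frac{1}{4}\right)\right) \left(-21\right) + 25272\right) = 60280 \left(\left(97 + 1\right) \left(-21\right) + 25272\right) = 60280 \left(98 \left(-21\right) + 25272\right) = 60280 \left(-2058 + 25272\right) = 60280 \cdot 23214 = 1399339920$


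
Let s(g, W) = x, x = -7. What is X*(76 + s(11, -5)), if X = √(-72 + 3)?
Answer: 69*I*√69 ≈ 573.16*I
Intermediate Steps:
s(g, W) = -7
X = I*√69 (X = √(-69) = I*√69 ≈ 8.3066*I)
X*(76 + s(11, -5)) = (I*√69)*(76 - 7) = (I*√69)*69 = 69*I*√69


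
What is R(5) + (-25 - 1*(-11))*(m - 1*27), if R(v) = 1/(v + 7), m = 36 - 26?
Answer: 2857/12 ≈ 238.08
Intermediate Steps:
m = 10
R(v) = 1/(7 + v)
R(5) + (-25 - 1*(-11))*(m - 1*27) = 1/(7 + 5) + (-25 - 1*(-11))*(10 - 1*27) = 1/12 + (-25 + 11)*(10 - 27) = 1/12 - 14*(-17) = 1/12 + 238 = 2857/12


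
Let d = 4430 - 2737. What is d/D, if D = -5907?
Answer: -1693/5907 ≈ -0.28661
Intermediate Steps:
d = 1693
d/D = 1693/(-5907) = 1693*(-1/5907) = -1693/5907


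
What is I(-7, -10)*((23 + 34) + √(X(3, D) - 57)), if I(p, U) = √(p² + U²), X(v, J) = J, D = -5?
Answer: √149*(57 + I*√62) ≈ 695.77 + 96.115*I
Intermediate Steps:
I(p, U) = √(U² + p²)
I(-7, -10)*((23 + 34) + √(X(3, D) - 57)) = √((-10)² + (-7)²)*((23 + 34) + √(-5 - 57)) = √(100 + 49)*(57 + √(-62)) = √149*(57 + I*√62)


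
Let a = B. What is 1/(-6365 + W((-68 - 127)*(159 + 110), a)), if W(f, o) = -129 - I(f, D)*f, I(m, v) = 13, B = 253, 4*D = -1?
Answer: 1/675421 ≈ 1.4806e-6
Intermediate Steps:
D = -¼ (D = (¼)*(-1) = -¼ ≈ -0.25000)
a = 253
W(f, o) = -129 - 13*f
1/(-6365 + W((-68 - 127)*(159 + 110), a)) = 1/(-6365 + (-129 - 13*(-68 - 127)*(159 + 110))) = 1/(-6365 + (-129 - (-2535)*269)) = 1/(-6365 + (-129 - 13*(-52455))) = 1/(-6365 + (-129 + 681915)) = 1/(-6365 + 681786) = 1/675421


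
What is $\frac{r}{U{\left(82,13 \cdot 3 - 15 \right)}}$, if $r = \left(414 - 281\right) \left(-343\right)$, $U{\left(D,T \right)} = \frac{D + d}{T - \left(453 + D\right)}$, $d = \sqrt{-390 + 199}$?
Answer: $\frac{1911527338}{6915} - \frac{23311309 i \sqrt{191}}{6915} \approx 2.7643 \cdot 10^{5} - 46590.0 i$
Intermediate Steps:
$d = i \sqrt{191}$ ($d = \sqrt{-191} = i \sqrt{191} \approx 13.82 i$)
$U{\left(D,T \right)} = \frac{D + i \sqrt{191}}{-453 + T - D}$ ($U{\left(D,T \right)} = \frac{D + i \sqrt{191}}{T - \left(453 + D\right)} = \frac{D + i \sqrt{191}}{-453 + T - D}$)
$r = -45619$ ($r = 133 \left(-343\right) = -45619$)
$\frac{r}{U{\left(82,13 \cdot 3 - 15 \right)}} = - \frac{45619}{\frac{1}{453 + 82 - \left(13 \cdot 3 - 15\right)} \left(\left(-1\right) 82 - i \sqrt{191}\right)} = - \frac{45619}{\frac{1}{453 + 82 - \left(39 - 15\right)} \left(-82 - i \sqrt{191}\right)} = - \frac{45619}{\frac{1}{453 + 82 - 24} \left(-82 - i \sqrt{191}\right)} = - \frac{45619}{\frac{1}{511} \left(-82 - i \sqrt{191}\right)} = - \frac{45619}{- \frac{82}{511} - \frac{i \sqrt{191}}{511}}$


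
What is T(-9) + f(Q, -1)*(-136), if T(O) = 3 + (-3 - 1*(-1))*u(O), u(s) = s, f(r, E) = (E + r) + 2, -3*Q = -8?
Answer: -1433/3 ≈ -477.67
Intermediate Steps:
Q = 8/3 (Q = -⅓*(-8) = 8/3 ≈ 2.6667)
f(r, E) = 2 + E + r
T(O) = 3 - 2*O (T(O) = 3 + (-3 - 1*(-1))*O = 3 + (-3 + 1)*O = 3 - 2*O)
T(-9) + f(Q, -1)*(-136) = (3 - 2*(-9)) + (2 - 1 + 8/3)*(-136) = (3 + 18) + (11/3)*(-136) = 21 - 1496/3 = -1433/3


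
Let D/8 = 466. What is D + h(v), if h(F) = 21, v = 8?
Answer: 3749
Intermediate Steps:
D = 3728 (D = 8*466 = 3728)
D + h(v) = 3728 + 21 = 3749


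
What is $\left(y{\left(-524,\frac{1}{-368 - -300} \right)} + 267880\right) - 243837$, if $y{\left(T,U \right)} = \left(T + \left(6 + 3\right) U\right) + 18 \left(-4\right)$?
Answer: $\frac{1594387}{68} \approx 23447.0$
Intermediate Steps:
$y{\left(T,U \right)} = -72 + T + 9 U$ ($y{\left(T,U \right)} = \left(T + 9 U\right) - 72 = -72 + T + 9 U$)
$\left(y{\left(-524,\frac{1}{-368 - -300} \right)} + 267880\right) - 243837 = \left(\left(-72 - 524 + \frac{9}{-368 - -300}\right) + 267880\right) - 243837 = \left(\left(-72 - 524 + \frac{9}{-368 + 300}\right) + 267880\right) - 243837 = \left(\left(-72 - 524 + \frac{9}{-68}\right) + 267880\right) - 243837 = \left(\left(-72 - 524 + 9 \left(- \frac{1}{68}\right)\right) + 267880\right) - 243837 = \left(\left(-72 - 524 - \frac{9}{68}\right) + 267880\right) - 243837 = \left(- \frac{40537}{68} + 267880\right) - 243837 = \frac{18175303}{68} - 243837 = \frac{1594387}{68}$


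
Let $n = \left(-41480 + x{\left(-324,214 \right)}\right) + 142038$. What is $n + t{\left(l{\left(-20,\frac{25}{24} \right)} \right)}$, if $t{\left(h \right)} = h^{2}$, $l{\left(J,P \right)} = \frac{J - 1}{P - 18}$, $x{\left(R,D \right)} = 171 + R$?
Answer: $\frac{16632241861}{165649} \approx 1.0041 \cdot 10^{5}$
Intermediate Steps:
$l{\left(J,P \right)} = \frac{-1 + J}{-18 + P}$
$n = 100405$ ($n = \left(-41480 + \left(171 - 324\right)\right) + 142038 = \left(-41480 - 153\right) + 142038 = -41633 + 142038 = 100405$)
$n + t{\left(l{\left(-20,\frac{25}{24} \right)} \right)} = 100405 + \left(\frac{-1 - 20}{-18 + \frac{25}{24}}\right)^{2} = 100405 + \left(\frac{1}{-18 + 25 \cdot \frac{1}{24}} \left(-21\right)\right)^{2} = 100405 + \left(\frac{1}{-18 + \frac{25}{24}} \left(-21\right)\right)^{2} = 100405 + \left(\frac{1}{- \frac{407}{24}} \left(-21\right)\right)^{2} = 100405 + \left(\left(- \frac{24}{407}\right) \left(-21\right)\right)^{2} = 100405 + \left(\frac{504}{407}\right)^{2} = 100405 + \frac{254016}{165649} = \frac{16632241861}{165649}$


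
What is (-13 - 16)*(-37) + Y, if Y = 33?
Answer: 1106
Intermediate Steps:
(-13 - 16)*(-37) + Y = (-13 - 16)*(-37) + 33 = -29*(-37) + 33 = 1073 + 33 = 1106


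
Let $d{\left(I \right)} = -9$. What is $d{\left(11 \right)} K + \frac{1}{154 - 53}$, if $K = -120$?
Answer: $\frac{109081}{101} \approx 1080.0$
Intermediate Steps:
$d{\left(11 \right)} K + \frac{1}{154 - 53} = \left(-9\right) \left(-120\right) + \frac{1}{154 - 53} = 1080 + \frac{1}{101} = \frac{109081}{101}$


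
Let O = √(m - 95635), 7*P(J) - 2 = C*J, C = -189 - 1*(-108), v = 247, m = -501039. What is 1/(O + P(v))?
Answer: -140035/429437051 - 49*I*√596674/429437051 ≈ -0.00032609 - 8.8138e-5*I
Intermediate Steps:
C = -81 (C = -189 + 108 = -81)
P(J) = 2/7 - 81*J/7 (P(J) = 2/7 + (-81*J)/7 = 2/7 - 81*J/7)
O = I*√596674 (O = √(-501039 - 95635) = √(-596674) = I*√596674 ≈ 772.45*I)
1/(O + P(v)) = 1/(I*√596674 + (2/7 - 81/7*247)) = 1/(I*√596674 + (2/7 - 20007/7)) = 1/(I*√596674 - 20005/7) = 1/(-20005/7 + I*√596674)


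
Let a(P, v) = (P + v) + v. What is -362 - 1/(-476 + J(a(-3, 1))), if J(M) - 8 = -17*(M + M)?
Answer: -157107/434 ≈ -362.00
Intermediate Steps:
a(P, v) = P + 2*v
J(M) = 8 - 34*M (J(M) = 8 - 17*(M + M) = 8 - 34*M)
-362 - 1/(-476 + J(a(-3, 1))) = -362 - 1/(-476 + (8 - 34*(-3 + 2*1))) = -362 - 1/(-476 + (8 - 34*(-3 + 2))) = -362 - 1/(-476 + (8 - 34*(-1))) = -362 - 1/(-476 + (8 + 34)) = -362 - 1/(-476 + 42) = -362 - 1/(-434) = -362 - 1*(-1/434) = -362 + 1/434 = -157107/434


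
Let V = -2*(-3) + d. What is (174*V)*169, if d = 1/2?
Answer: 191139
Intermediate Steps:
d = ½ ≈ 0.50000
V = 13/2 (V = -2*(-3) + ½ = 6 + ½ = 13/2 ≈ 6.5000)
(174*V)*169 = (174*(13/2))*169 = 1131*169 = 191139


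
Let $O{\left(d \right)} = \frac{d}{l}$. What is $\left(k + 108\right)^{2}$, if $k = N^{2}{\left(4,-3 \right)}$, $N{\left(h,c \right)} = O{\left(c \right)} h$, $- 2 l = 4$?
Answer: $20736$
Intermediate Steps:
$l = -2$ ($l = \left(- \frac{1}{2}\right) 4 = -2$)
$O{\left(d \right)} = - \frac{d}{2}$ ($O{\left(d \right)} = \frac{d}{-2} = d \left(- \frac{1}{2}\right) = - \frac{d}{2}$)
$N{\left(h,c \right)} = - \frac{c h}{2}$ ($N{\left(h,c \right)} = - \frac{c}{2} h = - \frac{c h}{2}$)
$k = 36$ ($k = \left(\left(- \frac{1}{2}\right) \left(-3\right) 4\right)^{2} = 6^{2} = 36$)
$\left(k + 108\right)^{2} = \left(36 + 108\right)^{2} = 144^{2} = 20736$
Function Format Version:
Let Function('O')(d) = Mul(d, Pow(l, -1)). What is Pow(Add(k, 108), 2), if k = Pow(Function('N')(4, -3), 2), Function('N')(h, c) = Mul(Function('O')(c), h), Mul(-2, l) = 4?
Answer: 20736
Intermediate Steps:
l = -2 (l = Mul(Rational(-1, 2), 4) = -2)
Function('O')(d) = Mul(Rational(-1, 2), d) (Function('O')(d) = Mul(d, Pow(-2, -1)) = Mul(d, Rational(-1, 2)) = Mul(Rational(-1, 2), d))
Function('N')(h, c) = Mul(Rational(-1, 2), c, h) (Function('N')(h, c) = Mul(Mul(Rational(-1, 2), c), h) = Mul(Rational(-1, 2), c, h))
k = 36 (k = Pow(Mul(Rational(-1, 2), -3, 4), 2) = Pow(6, 2) = 36)
Pow(Add(k, 108), 2) = Pow(Add(36, 108), 2) = Pow(144, 2) = 20736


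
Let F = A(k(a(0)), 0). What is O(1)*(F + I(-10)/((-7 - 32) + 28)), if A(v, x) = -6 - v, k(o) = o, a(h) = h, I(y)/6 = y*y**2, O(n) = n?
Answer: 5934/11 ≈ 539.45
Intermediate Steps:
I(y) = 6*y**3 (I(y) = 6*(y*y**2) = 6*y**3)
F = -6 (F = -6 - 1*0 = -6 + 0 = -6)
O(1)*(F + I(-10)/((-7 - 32) + 28)) = 1*(-6 + (6*(-10)**3)/((-7 - 32) + 28)) = 1*(-6 + (6*(-1000))/(-39 + 28)) = 1*(-6 - 6000/(-11)) = 1*(-6 - 6000*(-1/11)) = 1*(-6 + 6000/11) = 1*(5934/11) = 5934/11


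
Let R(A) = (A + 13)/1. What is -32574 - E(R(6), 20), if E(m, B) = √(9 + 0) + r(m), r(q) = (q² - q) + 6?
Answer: -32925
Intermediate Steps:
r(q) = 6 + q² - q
R(A) = 13 + A (R(A) = (13 + A)*1 = 13 + A)
E(m, B) = 9 + m² - m (E(m, B) = √(9 + 0) + (6 + m² - m) = √9 + (6 + m² - m) = 3 + (6 + m² - m) = 9 + m² - m)
-32574 - E(R(6), 20) = -32574 - (9 + (13 + 6)² - (13 + 6)) = -32574 - (9 + 19² - 1*19) = -32574 - (9 + 361 - 19) = -32574 - 1*351 = -32574 - 351 = -32925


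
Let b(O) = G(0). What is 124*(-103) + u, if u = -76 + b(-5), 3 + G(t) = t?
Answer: -12851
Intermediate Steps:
G(t) = -3 + t
b(O) = -3 (b(O) = -3 + 0 = -3)
u = -79 (u = -76 - 3 = -79)
124*(-103) + u = 124*(-103) - 79 = -12772 - 79 = -12851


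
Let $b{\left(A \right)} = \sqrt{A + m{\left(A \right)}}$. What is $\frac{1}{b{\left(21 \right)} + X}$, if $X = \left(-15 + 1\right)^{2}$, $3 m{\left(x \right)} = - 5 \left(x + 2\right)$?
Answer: $\frac{147}{28825} - \frac{i \sqrt{39}}{57650} \approx 0.0050997 - 0.00010833 i$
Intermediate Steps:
$m{\left(x \right)} = - \frac{10}{3} - \frac{5 x}{3}$ ($m{\left(x \right)} = \frac{\left(-5\right) \left(x + 2\right)}{3} = \frac{\left(-5\right) \left(2 + x\right)}{3} = \frac{-10 - 5 x}{3} = - \frac{10}{3} - \frac{5 x}{3}$)
$X = 196$ ($X = \left(-14\right)^{2} = 196$)
$b{\left(A \right)} = \sqrt{- \frac{10}{3} - \frac{2 A}{3}}$ ($b{\left(A \right)} = \sqrt{A - \left(\frac{10}{3} + \frac{5 A}{3}\right)} = \sqrt{- \frac{10}{3} - \frac{2 A}{3}}$)
$\frac{1}{b{\left(21 \right)} + X} = \frac{1}{\frac{\sqrt{-30 - 126}}{3} + 196} = \frac{1}{\frac{\sqrt{-156}}{3} + 196} = \frac{1}{\frac{2 i \sqrt{39}}{3} + 196} = \frac{1}{196 + \frac{2 i \sqrt{39}}{3}}$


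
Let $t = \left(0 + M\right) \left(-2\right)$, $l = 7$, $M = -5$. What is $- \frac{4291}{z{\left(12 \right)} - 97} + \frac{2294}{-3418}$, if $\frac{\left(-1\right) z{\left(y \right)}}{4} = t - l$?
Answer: $\frac{7208296}{186281} \approx 38.696$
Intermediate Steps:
$t = 10$ ($t = \left(0 - 5\right) \left(-2\right) = \left(-5\right) \left(-2\right) = 10$)
$z{\left(y \right)} = -12$ ($z{\left(y \right)} = - 4 \left(10 - 7\right) = \left(-4\right) 3 = -12$)
$- \frac{4291}{z{\left(12 \right)} - 97} + \frac{2294}{-3418} = - \frac{4291}{-12 - 97} + \frac{2294}{-3418} = - \frac{4291}{-12 - 97} + 2294 \left(- \frac{1}{3418}\right) = - \frac{4291}{-109} - \frac{1147}{1709} = \left(-4291\right) \left(- \frac{1}{109}\right) - \frac{1147}{1709} = \frac{4291}{109} - \frac{1147}{1709} = \frac{7208296}{186281}$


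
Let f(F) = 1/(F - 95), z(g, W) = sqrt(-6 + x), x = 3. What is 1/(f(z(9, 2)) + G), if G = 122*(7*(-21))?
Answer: -161908247/2903664205429 + I*sqrt(3)/2903664205429 ≈ -5.576e-5 + 5.9651e-13*I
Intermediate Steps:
z(g, W) = I*sqrt(3) (z(g, W) = sqrt(-6 + 3) = sqrt(-3) = I*sqrt(3))
G = -17934 (G = 122*(-147) = -17934)
f(F) = 1/(-95 + F)
1/(f(z(9, 2)) + G) = 1/(1/(-95 + I*sqrt(3)) - 17934) = 1/(-17934 + 1/(-95 + I*sqrt(3)))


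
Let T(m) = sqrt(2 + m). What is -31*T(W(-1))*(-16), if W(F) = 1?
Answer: 496*sqrt(3) ≈ 859.10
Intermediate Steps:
-31*T(W(-1))*(-16) = -31*sqrt(2 + 1)*(-16) = -31*sqrt(3)*(-16) = 496*sqrt(3)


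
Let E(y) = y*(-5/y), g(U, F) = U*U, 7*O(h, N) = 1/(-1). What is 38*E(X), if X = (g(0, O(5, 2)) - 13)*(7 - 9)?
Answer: -190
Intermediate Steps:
O(h, N) = -1/7 (O(h, N) = (1/7)/(-1) = (1/7)*(-1) = -1/7)
g(U, F) = U**2
X = 26 (X = (0**2 - 13)*(7 - 9) = (0 - 13)*(-2) = -13*(-2) = 26)
E(y) = -5
38*E(X) = 38*(-5) = -190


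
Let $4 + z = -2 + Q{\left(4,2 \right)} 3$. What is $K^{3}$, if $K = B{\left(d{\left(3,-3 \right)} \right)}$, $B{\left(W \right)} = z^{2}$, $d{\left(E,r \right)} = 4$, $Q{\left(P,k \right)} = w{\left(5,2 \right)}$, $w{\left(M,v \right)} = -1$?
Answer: $531441$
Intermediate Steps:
$Q{\left(P,k \right)} = -1$
$z = -9$ ($z = -4 - 5 = -9$)
$B{\left(W \right)} = 81$ ($B{\left(W \right)} = \left(-9\right)^{2} = 81$)
$K = 81$
$K^{3} = 81^{3} = 531441$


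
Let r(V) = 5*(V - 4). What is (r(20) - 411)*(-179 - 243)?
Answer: 139682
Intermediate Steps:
r(V) = -20 + 5*V (r(V) = 5*(-4 + V) = -20 + 5*V)
(r(20) - 411)*(-179 - 243) = ((-20 + 5*20) - 411)*(-179 - 243) = ((-20 + 100) - 411)*(-422) = (80 - 411)*(-422) = -331*(-422) = 139682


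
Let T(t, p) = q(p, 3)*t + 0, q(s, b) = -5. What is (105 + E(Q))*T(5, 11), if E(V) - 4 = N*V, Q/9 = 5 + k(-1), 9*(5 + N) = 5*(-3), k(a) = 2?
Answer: 7775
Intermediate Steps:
N = -20/3 (N = -5 + (5*(-3))/9 = -5 + (⅑)*(-15) = -5 - 5/3 = -20/3 ≈ -6.6667)
T(t, p) = -5*t (T(t, p) = -5*t + 0 = -5*t)
Q = 63 (Q = 9*(5 + 2) = 9*7 = 63)
E(V) = 4 - 20*V/3
(105 + E(Q))*T(5, 11) = (105 + (4 - 20/3*63))*(-5*5) = (105 + (4 - 420))*(-25) = (105 - 416)*(-25) = -311*(-25) = 7775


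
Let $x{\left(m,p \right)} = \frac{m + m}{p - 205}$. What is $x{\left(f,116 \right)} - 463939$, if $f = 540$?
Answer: $- \frac{41291651}{89} \approx -4.6395 \cdot 10^{5}$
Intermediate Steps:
$x{\left(m,p \right)} = \frac{2 m}{-205 + p}$
$x{\left(f,116 \right)} - 463939 = 2 \cdot 540 \frac{1}{-205 + 116} - 463939 = 2 \cdot 540 \frac{1}{-89} - 463939 = 2 \cdot 540 \left(- \frac{1}{89}\right) - 463939 = - \frac{1080}{89} - 463939 = - \frac{41291651}{89}$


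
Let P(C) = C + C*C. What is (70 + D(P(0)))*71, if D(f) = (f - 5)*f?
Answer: 4970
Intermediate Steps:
P(C) = C + C**2
D(f) = f*(-5 + f) (D(f) = (-5 + f)*f = f*(-5 + f))
(70 + D(P(0)))*71 = (70 + (0*(1 + 0))*(-5 + 0*(1 + 0)))*71 = (70 + (0*1)*(-5 + 0*1))*71 = (70 + 0*(-5 + 0))*71 = (70 + 0*(-5))*71 = (70 + 0)*71 = 70*71 = 4970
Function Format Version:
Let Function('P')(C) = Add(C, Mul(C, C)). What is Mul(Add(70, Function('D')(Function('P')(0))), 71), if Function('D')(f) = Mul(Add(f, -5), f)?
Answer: 4970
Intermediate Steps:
Function('P')(C) = Add(C, Pow(C, 2))
Function('D')(f) = Mul(f, Add(-5, f)) (Function('D')(f) = Mul(Add(-5, f), f) = Mul(f, Add(-5, f)))
Mul(Add(70, Function('D')(Function('P')(0))), 71) = Mul(Add(70, Mul(Mul(0, Add(1, 0)), Add(-5, Mul(0, Add(1, 0))))), 71) = Mul(Add(70, Mul(Mul(0, 1), Add(-5, Mul(0, 1)))), 71) = Mul(Add(70, Mul(0, Add(-5, 0))), 71) = Mul(Add(70, Mul(0, -5)), 71) = Mul(Add(70, 0), 71) = Mul(70, 71) = 4970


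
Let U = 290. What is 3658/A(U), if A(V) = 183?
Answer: 3658/183 ≈ 19.989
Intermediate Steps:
3658/A(U) = 3658/183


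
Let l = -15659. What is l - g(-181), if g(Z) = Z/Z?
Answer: -15660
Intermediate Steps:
g(Z) = 1
l - g(-181) = -15659 - 1*1 = -15659 - 1 = -15660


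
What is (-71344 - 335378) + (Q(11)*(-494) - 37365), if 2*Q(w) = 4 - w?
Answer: -442358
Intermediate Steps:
Q(w) = 2 - w/2 (Q(w) = (4 - w)/2 = 2 - w/2)
(-71344 - 335378) + (Q(11)*(-494) - 37365) = (-71344 - 335378) + ((2 - 1/2*11)*(-494) - 37365) = -406722 + ((2 - 11/2)*(-494) - 37365) = -406722 + (-7/2*(-494) - 37365) = -406722 + (1729 - 37365) = -406722 - 35636 = -442358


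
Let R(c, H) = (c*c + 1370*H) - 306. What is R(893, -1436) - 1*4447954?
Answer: -5618131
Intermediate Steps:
R(c, H) = -306 + c² + 1370*H (R(c, H) = (c² + 1370*H) - 306 = -306 + c² + 1370*H)
R(893, -1436) - 1*4447954 = (-306 + 893² + 1370*(-1436)) - 1*4447954 = (-306 + 797449 - 1967320) - 4447954 = -1170177 - 4447954 = -5618131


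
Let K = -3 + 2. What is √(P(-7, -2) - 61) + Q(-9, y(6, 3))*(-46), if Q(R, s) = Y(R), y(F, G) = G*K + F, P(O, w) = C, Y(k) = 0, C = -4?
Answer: I*√65 ≈ 8.0623*I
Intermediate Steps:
K = -1
P(O, w) = -4
y(F, G) = F - G (y(F, G) = G*(-1) + F = -G + F = F - G)
Q(R, s) = 0
√(P(-7, -2) - 61) + Q(-9, y(6, 3))*(-46) = √(-4 - 61) + 0*(-46) = √(-65) + 0 = I*√65 + 0 = I*√65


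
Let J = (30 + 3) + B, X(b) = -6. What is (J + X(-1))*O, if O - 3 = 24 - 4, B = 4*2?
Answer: 805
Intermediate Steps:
B = 8
O = 23 (O = 3 + (24 - 4) = 3 + 20 = 23)
J = 41 (J = (30 + 3) + 8 = 33 + 8 = 41)
(J + X(-1))*O = (41 - 6)*23 = 35*23 = 805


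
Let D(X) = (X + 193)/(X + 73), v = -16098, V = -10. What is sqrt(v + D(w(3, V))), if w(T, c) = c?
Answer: I*sqrt(7097937)/21 ≈ 126.87*I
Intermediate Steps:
D(X) = (193 + X)/(73 + X)
sqrt(v + D(w(3, V))) = sqrt(-16098 + (193 - 10)/(73 - 10)) = sqrt(-16098 + 183/63) = sqrt(-16098 + (1/63)*183) = sqrt(-16098 + 61/21) = sqrt(-337997/21) = I*sqrt(7097937)/21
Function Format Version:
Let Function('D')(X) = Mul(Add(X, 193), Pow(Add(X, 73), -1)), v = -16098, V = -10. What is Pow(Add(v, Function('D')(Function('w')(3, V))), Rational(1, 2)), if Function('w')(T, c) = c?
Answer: Mul(Rational(1, 21), I, Pow(7097937, Rational(1, 2))) ≈ Mul(126.87, I)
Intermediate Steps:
Function('D')(X) = Mul(Pow(Add(73, X), -1), Add(193, X)) (Function('D')(X) = Mul(Add(193, X), Pow(Add(73, X), -1)) = Mul(Pow(Add(73, X), -1), Add(193, X)))
Pow(Add(v, Function('D')(Function('w')(3, V))), Rational(1, 2)) = Pow(Add(-16098, Mul(Pow(Add(73, -10), -1), Add(193, -10))), Rational(1, 2)) = Pow(Add(-16098, Mul(Pow(63, -1), 183)), Rational(1, 2)) = Pow(Add(-16098, Mul(Rational(1, 63), 183)), Rational(1, 2)) = Pow(Add(-16098, Rational(61, 21)), Rational(1, 2)) = Pow(Rational(-337997, 21), Rational(1, 2)) = Mul(Rational(1, 21), I, Pow(7097937, Rational(1, 2)))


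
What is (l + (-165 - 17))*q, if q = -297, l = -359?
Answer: 160677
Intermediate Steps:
(l + (-165 - 17))*q = (-359 + (-165 - 17))*(-297) = (-359 - 182)*(-297) = -541*(-297) = 160677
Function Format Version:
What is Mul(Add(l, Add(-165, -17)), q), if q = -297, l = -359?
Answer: 160677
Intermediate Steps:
Mul(Add(l, Add(-165, -17)), q) = Mul(Add(-359, Add(-165, -17)), -297) = Mul(Add(-359, -182), -297) = Mul(-541, -297) = 160677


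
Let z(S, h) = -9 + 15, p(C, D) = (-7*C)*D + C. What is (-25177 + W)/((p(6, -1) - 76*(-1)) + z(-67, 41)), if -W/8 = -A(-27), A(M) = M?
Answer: -25393/130 ≈ -195.33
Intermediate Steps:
p(C, D) = C - 7*C*D (p(C, D) = -7*C*D + C = C - 7*C*D)
z(S, h) = 6
W = -216 (W = -(-8)*(-27) = -8*27 = -216)
(-25177 + W)/((p(6, -1) - 76*(-1)) + z(-67, 41)) = (-25177 - 216)/((6*(1 - 7*(-1)) - 76*(-1)) + 6) = -25393/((6*(1 + 7) + 76) + 6) = -25393/((6*8 + 76) + 6) = -25393/((48 + 76) + 6) = -25393/(124 + 6) = -25393/130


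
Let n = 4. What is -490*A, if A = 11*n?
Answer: -21560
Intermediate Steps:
A = 44 (A = 11*4 = 44)
-490*A = -490*44 = -21560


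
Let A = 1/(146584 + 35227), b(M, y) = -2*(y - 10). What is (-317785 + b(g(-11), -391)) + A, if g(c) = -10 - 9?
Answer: -57630996212/181811 ≈ -3.1698e+5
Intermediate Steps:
g(c) = -19
b(M, y) = 20 - 2*y (b(M, y) = -2*(-10 + y) = 20 - 2*y)
A = 1/181811 ≈ 5.5002e-6
(-317785 + b(g(-11), -391)) + A = (-317785 + (20 - 2*(-391))) + 1/181811 = (-317785 + (20 + 782)) + 1/181811 = (-317785 + 802) + 1/181811 = -316983 + 1/181811 = -57630996212/181811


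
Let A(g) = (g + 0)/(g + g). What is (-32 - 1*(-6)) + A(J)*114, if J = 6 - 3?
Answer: 31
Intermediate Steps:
J = 3
A(g) = 1/2 (A(g) = g/((2*g)) = g*(1/(2*g)) = 1/2)
(-32 - 1*(-6)) + A(J)*114 = (-32 - 1*(-6)) + (1/2)*114 = (-32 + 6) + 57 = -26 + 57 = 31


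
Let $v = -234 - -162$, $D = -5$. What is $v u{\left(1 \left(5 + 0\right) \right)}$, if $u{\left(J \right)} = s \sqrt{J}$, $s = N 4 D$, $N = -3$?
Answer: $- 4320 \sqrt{5} \approx -9659.8$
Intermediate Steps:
$s = 60$ ($s = \left(-3\right) 4 \left(-5\right) = \left(-12\right) \left(-5\right) = 60$)
$v = -72$ ($v = -234 + 162 = -72$)
$u{\left(J \right)} = 60 \sqrt{J}$
$v u{\left(1 \left(5 + 0\right) \right)} = - 72 \cdot 60 \sqrt{1 \left(5 + 0\right)} = - 72 \cdot 60 \sqrt{1 \cdot 5} = - 72 \cdot 60 \sqrt{5} = - 4320 \sqrt{5}$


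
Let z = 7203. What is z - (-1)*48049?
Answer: 55252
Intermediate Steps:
z - (-1)*48049 = 7203 - (-1)*48049 = 7203 - 1*(-48049) = 7203 + 48049 = 55252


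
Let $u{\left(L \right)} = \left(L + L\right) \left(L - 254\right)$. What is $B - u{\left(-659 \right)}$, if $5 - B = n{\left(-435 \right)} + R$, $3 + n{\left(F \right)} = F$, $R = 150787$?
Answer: $-1353678$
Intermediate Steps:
$n{\left(F \right)} = -3 + F$
$u{\left(L \right)} = 2 L \left(-254 + L\right)$
$B = -150344$ ($B = 5 - \left(\left(-3 - 435\right) + 150787\right) = 5 - \left(-438 + 150787\right) = 5 - 150349 = -150344$)
$B - u{\left(-659 \right)} = -150344 - 2 \left(-659\right) \left(-254 - 659\right) = -150344 - 2 \left(-659\right) \left(-913\right) = -150344 - 1203334 = -1353678$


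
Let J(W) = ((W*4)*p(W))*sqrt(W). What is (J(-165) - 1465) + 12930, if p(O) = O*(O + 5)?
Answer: 11465 - 17424000*I*sqrt(165) ≈ 11465.0 - 2.2382e+8*I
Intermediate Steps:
p(O) = O*(5 + O)
J(W) = 4*W**(5/2)*(5 + W) (J(W) = ((W*4)*(W*(5 + W)))*sqrt(W) = ((4*W)*(W*(5 + W)))*sqrt(W) = (4*W**2*(5 + W))*sqrt(W) = 4*W**(5/2)*(5 + W))
(J(-165) - 1465) + 12930 = (4*(-165)**(5/2)*(5 - 165) - 1465) + 12930 = (4*(27225*I*sqrt(165))*(-160) - 1465) + 12930 = (-17424000*I*sqrt(165) - 1465) + 12930 = (-1465 - 17424000*I*sqrt(165)) + 12930 = 11465 - 17424000*I*sqrt(165)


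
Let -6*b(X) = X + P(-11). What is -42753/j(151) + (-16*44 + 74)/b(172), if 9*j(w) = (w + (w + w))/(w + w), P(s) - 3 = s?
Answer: -10516293/41 ≈ -2.5650e+5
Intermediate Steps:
P(s) = 3 + s
b(X) = 4/3 - X/6 (b(X) = -(X + (3 - 11))/6 = -(X - 8)/6 = -(-8 + X)/6 = 4/3 - X/6)
j(w) = ⅙ (j(w) = ((w + (w + w))/(w + w))/9 = ((w + 2*w)/((2*w)))/9 = ((3*w)*(1/(2*w)))/9 = (⅑)*(3/2) = ⅙)
-42753/j(151) + (-16*44 + 74)/b(172) = -42753/⅙ + (-16*44 + 74)/(4/3 - ⅙*172) = -42753*6 + (-704 + 74)/(4/3 - 86/3) = -256518 - 630/(-82/3) = -256518 - 630*(-3/82) = -256518 + 945/41 = -10516293/41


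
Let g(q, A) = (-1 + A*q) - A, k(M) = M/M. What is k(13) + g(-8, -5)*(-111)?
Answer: -4883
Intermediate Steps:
k(M) = 1
g(q, A) = -1 - A + A*q
k(13) + g(-8, -5)*(-111) = 1 + (-1 - 1*(-5) - 5*(-8))*(-111) = 1 + (-1 + 5 + 40)*(-111) = 1 + 44*(-111) = 1 - 4884 = -4883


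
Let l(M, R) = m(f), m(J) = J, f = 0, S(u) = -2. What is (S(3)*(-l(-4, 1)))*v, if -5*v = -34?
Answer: 0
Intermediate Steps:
v = 34/5 (v = -⅕*(-34) = 34/5 ≈ 6.8000)
l(M, R) = 0
(S(3)*(-l(-4, 1)))*v = -(-2)*0*(34/5) = -2*0*(34/5) = 0*(34/5) = 0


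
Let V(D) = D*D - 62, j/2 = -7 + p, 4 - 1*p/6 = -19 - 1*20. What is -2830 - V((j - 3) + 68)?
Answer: -324257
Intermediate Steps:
p = 258 (p = 24 - 6*(-19 - 1*20) = 24 - 6*(-19 - 20) = 24 - 6*(-39) = 24 + 234 = 258)
j = 502 (j = 2*(-7 + 258) = 2*251 = 502)
V(D) = -62 + D² (V(D) = D² - 62 = -62 + D²)
-2830 - V((j - 3) + 68) = -2830 - (-62 + ((502 - 3) + 68)²) = -2830 - (-62 + (499 + 68)²) = -2830 - (-62 + 567²) = -2830 - (-62 + 321489) = -2830 - 1*321427 = -2830 - 321427 = -324257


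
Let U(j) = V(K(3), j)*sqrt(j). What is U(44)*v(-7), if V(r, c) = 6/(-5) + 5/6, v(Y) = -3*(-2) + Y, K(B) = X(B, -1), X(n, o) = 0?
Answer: 11*sqrt(11)/15 ≈ 2.4322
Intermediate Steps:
K(B) = 0
v(Y) = 6 + Y
V(r, c) = -11/30 (V(r, c) = 6*(-1/5) + 5*(1/6) = -6/5 + 5/6 = -11/30)
U(j) = -11*sqrt(j)/30
U(44)*v(-7) = (-11*sqrt(11)/15)*(6 - 7) = -11*sqrt(11)/15*(-1) = 11*sqrt(11)/15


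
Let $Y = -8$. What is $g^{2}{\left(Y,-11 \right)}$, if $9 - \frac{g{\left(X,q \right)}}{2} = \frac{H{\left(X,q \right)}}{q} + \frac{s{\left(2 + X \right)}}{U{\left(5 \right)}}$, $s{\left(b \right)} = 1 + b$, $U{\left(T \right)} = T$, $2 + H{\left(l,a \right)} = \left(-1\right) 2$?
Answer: $\frac{44944}{121} \approx 371.44$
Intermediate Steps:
$H{\left(l,a \right)} = -4$ ($H{\left(l,a \right)} = -2 - 2 = -4$)
$g{\left(X,q \right)} = \frac{84}{5} + \frac{8}{q} - \frac{2 X}{5}$ ($g{\left(X,q \right)} = 18 - 2 \left(- \frac{4}{q} + \frac{1 + \left(2 + X\right)}{5}\right) = 18 - 2 \left(- \frac{4}{q} + \left(3 + X\right) \frac{1}{5}\right) = 18 - 2 \left(- \frac{4}{q} + \left(\frac{3}{5} + \frac{X}{5}\right)\right) = 18 - 2 \left(\frac{3}{5} - \frac{4}{q} + \frac{X}{5}\right) = 18 - \left(\frac{6}{5} - \frac{8}{q} + \frac{2 X}{5}\right) = \frac{84}{5} + \frac{8}{q} - \frac{2 X}{5}$)
$g^{2}{\left(Y,-11 \right)} = \left(\frac{2 \left(20 - 11 \left(42 - -8\right)\right)}{5 \left(-11\right)}\right)^{2} = \left(\frac{2}{5} \left(- \frac{1}{11}\right) \left(20 - 11 \left(42 + 8\right)\right)\right)^{2} = \left(\frac{2}{5} \left(- \frac{1}{11}\right) \left(20 - 550\right)\right)^{2} = \left(\frac{2}{5} \left(- \frac{1}{11}\right) \left(-530\right)\right)^{2} = \left(\frac{212}{11}\right)^{2} = \frac{44944}{121}$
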